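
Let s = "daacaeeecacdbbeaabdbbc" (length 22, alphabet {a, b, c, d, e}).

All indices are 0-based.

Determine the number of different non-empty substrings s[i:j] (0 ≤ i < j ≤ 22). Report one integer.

sorted suffixes:
  #0 SA[0]=15  'aabdbbc'
  #1 SA[1]=1  'aacaeeecacdbbeaabdbbc'
  #2 SA[2]=16  'abdbbc'
  #3 SA[3]=2  'acaeeecacdbbeaabdbbc'
  #4 SA[4]=9  'acdbbeaabdbbc'
  #5 SA[5]=4  'aeeecacdbbeaabdbbc'
  #6 SA[6]=19  'bbc'
  #7 SA[7]=12  'bbeaabdbbc'
  #8 SA[8]=20  'bc'
  #9 SA[9]=17  'bdbbc'
  #10 SA[10]=13  'beaabdbbc'
  #11 SA[11]=21  'c'
  #12 SA[12]=8  'cacdbbeaabdbbc'
  #13 SA[13]=3  'caeeecacdbbeaabdbbc'
  #14 SA[14]=10  'cdbbeaabdbbc'
  #15 SA[15]=0  'daacaeeecacdbbeaabdbbc'
  #16 SA[16]=18  'dbbc'
  #17 SA[17]=11  'dbbeaabdbbc'
  #18 SA[18]=14  'eaabdbbc'
  #19 SA[19]=7  'ecacdbbeaabdbbc'
  #20 SA[20]=6  'eecacdbbeaabdbbc'
  #21 SA[21]=5  'eeecacdbbeaabdbbc'

SA = [15, 1, 16, 2, 9, 4, 19, 12, 20, 17, 13, 21, 8, 3, 10, 0, 18, 11, 14, 7, 6, 5]
rank  pair      lcp
   1  s[15:],s[1:]  2  'aa'
   2  s[1:],s[16:]  1  'a'
   3  s[16:],s[2:]  1  'a'
   4  s[2:],s[9:]  2  'ac'
   5  s[9:],s[4:]  1  'a'
   6  s[4:],s[19:]  0  ''
   7  s[19:],s[12:]  2  'bb'
   8  s[12:],s[20:]  1  'b'
   9  s[20:],s[17:]  1  'b'
  10  s[17:],s[13:]  1  'b'
  11  s[13:],s[21:]  0  ''
  12  s[21:],s[8:]  1  'c'
  13  s[8:],s[3:]  2  'ca'
  14  s[3:],s[10:]  1  'c'
  15  s[10:],s[0:]  0  ''
  16  s[0:],s[18:]  1  'd'
  17  s[18:],s[11:]  3  'dbb'
  18  s[11:],s[14:]  0  ''
  19  s[14:],s[7:]  1  'e'
  20  s[7:],s[6:]  1  'e'
  21  s[6:],s[5:]  2  'ee'

n(n+1)/2 = 22·23/2 = 253
Σ LCP = 0 + 2 + 1 + 1 + 2 + 1 + 0 + 2 + 1 + 1 + 1 + 0 + 1 + 2 + 1 + 0 + 1 + 3 + 0 + 1 + 1 + 2 = 24
distinct = 253 − 24 = 229

229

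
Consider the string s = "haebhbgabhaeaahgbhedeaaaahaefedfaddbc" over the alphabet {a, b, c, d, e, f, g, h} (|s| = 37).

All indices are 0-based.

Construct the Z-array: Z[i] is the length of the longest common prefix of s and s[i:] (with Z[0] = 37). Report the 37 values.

[37, 0, 0, 0, 1, 0, 0, 0, 0, 3, 0, 0, 0, 0, 1, 0, 0, 1, 0, 0, 0, 0, 0, 0, 0, 3, 0, 0, 0, 0, 0, 0, 0, 0, 0, 0, 0]

Z[0]=37
i=1: fresh scan; Z[1]=0
i=2: fresh scan; Z[2]=0
i=3: fresh scan; Z[3]=0
i=4: fresh scan; Z[4]=1 scan→box=[4,5)
i=5: fresh scan; Z[5]=0
i=6: fresh scan; Z[6]=0
i=7: fresh scan; Z[7]=0
i=8: fresh scan; Z[8]=0
i=9: fresh scan; Z[9]=3 scan→box=[9,12)
i=10: min(r-i=2, Z[1]=0)=0; Z[10]=0
i=11: min(r-i=1, Z[2]=0)=0; Z[11]=0
i=12: fresh scan; Z[12]=0
i=13: fresh scan; Z[13]=0
i=14: fresh scan; Z[14]=1 scan→box=[14,15)
i=15: fresh scan; Z[15]=0
i=16: fresh scan; Z[16]=0
i=17: fresh scan; Z[17]=1 scan→box=[17,18)
i=18: fresh scan; Z[18]=0
i=19: fresh scan; Z[19]=0
i=20: fresh scan; Z[20]=0
i=21: fresh scan; Z[21]=0
i=22: fresh scan; Z[22]=0
i=23: fresh scan; Z[23]=0
i=24: fresh scan; Z[24]=0
i=25: fresh scan; Z[25]=3 scan→box=[25,28)
i=26: min(r-i=2, Z[1]=0)=0; Z[26]=0
i=27: min(r-i=1, Z[2]=0)=0; Z[27]=0
i=28: fresh scan; Z[28]=0
i=29: fresh scan; Z[29]=0
i=30: fresh scan; Z[30]=0
i=31: fresh scan; Z[31]=0
i=32: fresh scan; Z[32]=0
i=33: fresh scan; Z[33]=0
i=34: fresh scan; Z[34]=0
i=35: fresh scan; Z[35]=0
i=36: fresh scan; Z[36]=0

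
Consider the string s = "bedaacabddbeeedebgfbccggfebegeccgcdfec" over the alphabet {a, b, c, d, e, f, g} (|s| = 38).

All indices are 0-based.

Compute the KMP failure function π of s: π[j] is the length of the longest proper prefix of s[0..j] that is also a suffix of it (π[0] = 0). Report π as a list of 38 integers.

π[0] = 0
j=1 s[j]='e': π[1]=0 (border '')
j=2 s[j]='d': π[2]=0 (border '')
j=3 s[j]='a': π[3]=0 (border '')
j=4 s[j]='a': π[4]=0 (border '')
j=5 s[j]='c': π[5]=0 (border '')
j=6 s[j]='a': π[6]=0 (border '')
j=7 s[j]='b': π[7]=1 (border 'b')
j=8 s[j]='d': k: 1→0; π[8]=0 (border '')
j=9 s[j]='d': π[9]=0 (border '')
j=10 s[j]='b': π[10]=1 (border 'b')
j=11 s[j]='e': π[11]=2 (border 'be')
j=12 s[j]='e': k: 2→0; π[12]=0 (border '')
j=13 s[j]='e': π[13]=0 (border '')
j=14 s[j]='d': π[14]=0 (border '')
j=15 s[j]='e': π[15]=0 (border '')
j=16 s[j]='b': π[16]=1 (border 'b')
j=17 s[j]='g': k: 1→0; π[17]=0 (border '')
j=18 s[j]='f': π[18]=0 (border '')
j=19 s[j]='b': π[19]=1 (border 'b')
j=20 s[j]='c': k: 1→0; π[20]=0 (border '')
j=21 s[j]='c': π[21]=0 (border '')
j=22 s[j]='g': π[22]=0 (border '')
j=23 s[j]='g': π[23]=0 (border '')
j=24 s[j]='f': π[24]=0 (border '')
j=25 s[j]='e': π[25]=0 (border '')
j=26 s[j]='b': π[26]=1 (border 'b')
j=27 s[j]='e': π[27]=2 (border 'be')
j=28 s[j]='g': k: 2→0; π[28]=0 (border '')
j=29 s[j]='e': π[29]=0 (border '')
j=30 s[j]='c': π[30]=0 (border '')
j=31 s[j]='c': π[31]=0 (border '')
j=32 s[j]='g': π[32]=0 (border '')
j=33 s[j]='c': π[33]=0 (border '')
j=34 s[j]='d': π[34]=0 (border '')
j=35 s[j]='f': π[35]=0 (border '')
j=36 s[j]='e': π[36]=0 (border '')
j=37 s[j]='c': π[37]=0 (border '')

[0, 0, 0, 0, 0, 0, 0, 1, 0, 0, 1, 2, 0, 0, 0, 0, 1, 0, 0, 1, 0, 0, 0, 0, 0, 0, 1, 2, 0, 0, 0, 0, 0, 0, 0, 0, 0, 0]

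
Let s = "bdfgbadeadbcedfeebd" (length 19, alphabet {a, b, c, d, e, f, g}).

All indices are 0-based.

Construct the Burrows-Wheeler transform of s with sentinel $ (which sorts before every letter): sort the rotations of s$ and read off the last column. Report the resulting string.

debgde$bbaaebdecfddf

rank  rotation              last
    0  $bdfgbadeadbcedfeebd  d
    1  adbcedfeebd$bdfgbade  e
    2  adeadbcedfeebd$bdfgb  b
    3  badeadbcedfeebd$bdfg  g
    4  bcedfeebd$bdfgbadead  d
    5  bd$bdfgbadeadbcedfee  e
    6  bdfgbadeadbcedfeebd$  $
    7  cedfeebd$bdfgbadeadb  b
    8  d$bdfgbadeadbcedfeeb  b
    9  dbcedfeebd$bdfgbadea  a
   10  deadbcedfeebd$bdfgba  a
   11  dfeebd$bdfgbadeadbce  e
   12  dfgbadeadbcedfeebd$b  b
   13  eadbcedfeebd$bdfgbad  d
   14  ebd$bdfgbadeadbcedfe  e
   15  edfeebd$bdfgbadeadbc  c
   16  eebd$bdfgbadeadbcedf  f
   17  feebd$bdfgbadeadbced  d
   18  fgbadeadbcedfeebd$bd  d
   19  gbadeadbcedfeebd$bdf  f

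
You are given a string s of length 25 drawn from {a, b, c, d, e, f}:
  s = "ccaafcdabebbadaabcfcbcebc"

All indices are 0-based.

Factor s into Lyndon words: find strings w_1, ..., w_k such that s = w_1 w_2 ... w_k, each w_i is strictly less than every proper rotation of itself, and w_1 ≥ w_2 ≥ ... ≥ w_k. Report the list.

["c", "c", "aafcdabebbad", "aabcfcbcebc"]

emit factor 1: 'c' (i=0, period=1)
emit factor 2: 'c' (i=1, period=1)
emit factor 3: 'aafcdabebbad' (i=2, period=12)
emit factor 4: 'aabcfcbcebc' (i=14, period=11)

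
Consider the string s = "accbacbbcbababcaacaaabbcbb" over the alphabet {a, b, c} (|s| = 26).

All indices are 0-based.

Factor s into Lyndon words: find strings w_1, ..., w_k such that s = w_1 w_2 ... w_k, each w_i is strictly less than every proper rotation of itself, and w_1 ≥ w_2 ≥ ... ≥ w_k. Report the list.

emit factor 1: 'accb' (i=0, period=4)
emit factor 2: 'acbbcb' (i=4, period=6)
emit factor 3: 'ababc' (i=10, period=5)
emit factor 4: 'aac' (i=15, period=3)
emit factor 5: 'aaabbcbb' (i=18, period=8)

["accb", "acbbcb", "ababc", "aac", "aaabbcbb"]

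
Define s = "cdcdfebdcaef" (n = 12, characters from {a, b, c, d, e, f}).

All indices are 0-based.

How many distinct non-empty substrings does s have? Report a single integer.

rank | idx | suffix
   0 |   9 | aef
   1 |   6 | bdcaef
   2 |   8 | caef
   3 |   0 | cdcdfebdcaef
   4 |   2 | cdfebdcaef
   5 |   7 | dcaef
   6 |   1 | dcdfebdcaef
   7 |   3 | dfebdcaef
   8 |   5 | ebdcaef
   9 |  10 | ef
  10 |  11 | f
  11 |   4 | febdcaef

SA = [9, 6, 8, 0, 2, 7, 1, 3, 5, 10, 11, 4]
i: (SA[i-1],SA[i]) lcp shared
  1: (9,6) 0 ''
  2: (6,8) 0 ''
  3: (8,0) 1 'c'
  4: (0,2) 2 'cd'
  5: (2,7) 0 ''
  6: (7,1) 2 'dc'
  7: (1,3) 1 'd'
  8: (3,5) 0 ''
  9: (5,10) 1 'e'
  10: (10,11) 0 ''
  11: (11,4) 1 'f'

n(n+1)/2 = 12·13/2 = 78
Σ LCP = 0 + 0 + 0 + 1 + 2 + 0 + 2 + 1 + 0 + 1 + 0 + 1 = 8
distinct = 78 − 8 = 70

70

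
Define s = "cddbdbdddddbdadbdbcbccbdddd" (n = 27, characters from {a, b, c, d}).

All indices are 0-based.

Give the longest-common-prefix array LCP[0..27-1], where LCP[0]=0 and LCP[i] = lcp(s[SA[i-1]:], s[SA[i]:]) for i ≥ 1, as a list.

[0, 0, 2, 1, 2, 3, 2, 5, 0, 2, 1, 1, 0, 1, 1, 2, 3, 4, 3, 1, 2, 4, 2, 3, 3, 4, 4]

sorted suffixes:
  #0 SA[0]=13  'adbdbcbccbdddd'
  #1 SA[1]=17  'bcbccbdddd'
  #2 SA[2]=19  'bccbdddd'
  #3 SA[3]=11  'bdadbdbcbccbdddd'
  #4 SA[4]=15  'bdbcbccbdddd'
  #5 SA[5]=3  'bdbdddddbdadbdbcbccbdddd'
  #6 SA[6]=22  'bdddd'
  #7 SA[7]=5  'bdddddbdadbdbcbccbdddd'
  #8 SA[8]=18  'cbccbdddd'
  #9 SA[9]=21  'cbdddd'
  #10 SA[10]=20  'ccbdddd'
  #11 SA[11]=0  'cddbdbdddddbdadbdbcbccbdddd'
  #12 SA[12]=26  'd'
  #13 SA[13]=12  'dadbdbcbccbdddd'
  #14 SA[14]=16  'dbcbccbdddd'
  #15 SA[15]=10  'dbdadbdbcbccbdddd'
  #16 SA[16]=14  'dbdbcbccbdddd'
  #17 SA[17]=2  'dbdbdddddbdadbdbcbccbdddd'
  #18 SA[18]=4  'dbdddddbdadbdbcbccbdddd'
  #19 SA[19]=25  'dd'
  #20 SA[20]=9  'ddbdadbdbcbccbdddd'
  #21 SA[21]=1  'ddbdbdddddbdadbdbcbccbdddd'
  #22 SA[22]=24  'ddd'
  #23 SA[23]=8  'dddbdadbdbcbccbdddd'
  #24 SA[24]=23  'dddd'
  #25 SA[25]=7  'ddddbdadbdbcbccbdddd'
  #26 SA[26]=6  'dddddbdadbdbcbccbdddd'

SA = [13, 17, 19, 11, 15, 3, 22, 5, 18, 21, 20, 0, 26, 12, 16, 10, 14, 2, 4, 25, 9, 1, 24, 8, 23, 7, 6]
rank  pair      lcp
   1  s[13:],s[17:]  0  ''
   2  s[17:],s[19:]  2  'bc'
   3  s[19:],s[11:]  1  'b'
   4  s[11:],s[15:]  2  'bd'
   5  s[15:],s[3:]  3  'bdb'
   6  s[3:],s[22:]  2  'bd'
   7  s[22:],s[5:]  5  'bdddd'
   8  s[5:],s[18:]  0  ''
   9  s[18:],s[21:]  2  'cb'
  10  s[21:],s[20:]  1  'c'
  11  s[20:],s[0:]  1  'c'
  12  s[0:],s[26:]  0  ''
  13  s[26:],s[12:]  1  'd'
  14  s[12:],s[16:]  1  'd'
  15  s[16:],s[10:]  2  'db'
  16  s[10:],s[14:]  3  'dbd'
  17  s[14:],s[2:]  4  'dbdb'
  18  s[2:],s[4:]  3  'dbd'
  19  s[4:],s[25:]  1  'd'
  20  s[25:],s[9:]  2  'dd'
  21  s[9:],s[1:]  4  'ddbd'
  22  s[1:],s[24:]  2  'dd'
  23  s[24:],s[8:]  3  'ddd'
  24  s[8:],s[23:]  3  'ddd'
  25  s[23:],s[7:]  4  'dddd'
  26  s[7:],s[6:]  4  'dddd'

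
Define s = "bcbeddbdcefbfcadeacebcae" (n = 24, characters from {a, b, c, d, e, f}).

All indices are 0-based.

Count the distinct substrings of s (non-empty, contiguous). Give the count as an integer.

sorted suffixes:
  #0 SA[0]=17  'acebcae'
  #1 SA[1]=14  'adeacebcae'
  #2 SA[2]=22  'ae'
  #3 SA[3]=20  'bcae'
  #4 SA[4]=0  'bcbeddbdcefbfcadeacebcae'
  #5 SA[5]=6  'bdcefbfcadeacebcae'
  #6 SA[6]=2  'beddbdcefbfcadeacebcae'
  #7 SA[7]=11  'bfcadeacebcae'
  #8 SA[8]=13  'cadeacebcae'
  #9 SA[9]=21  'cae'
  #10 SA[10]=1  'cbeddbdcefbfcadeacebcae'
  #11 SA[11]=18  'cebcae'
  #12 SA[12]=8  'cefbfcadeacebcae'
  #13 SA[13]=5  'dbdcefbfcadeacebcae'
  #14 SA[14]=7  'dcefbfcadeacebcae'
  #15 SA[15]=4  'ddbdcefbfcadeacebcae'
  #16 SA[16]=15  'deacebcae'
  #17 SA[17]=23  'e'
  #18 SA[18]=16  'eacebcae'
  #19 SA[19]=19  'ebcae'
  #20 SA[20]=3  'eddbdcefbfcadeacebcae'
  #21 SA[21]=9  'efbfcadeacebcae'
  #22 SA[22]=10  'fbfcadeacebcae'
  #23 SA[23]=12  'fcadeacebcae'

SA = [17, 14, 22, 20, 0, 6, 2, 11, 13, 21, 1, 18, 8, 5, 7, 4, 15, 23, 16, 19, 3, 9, 10, 12]
[i] adj suffixes → lcp
  [1] 17/14 → 1 ('a')
  [2] 14/22 → 1 ('a')
  [3] 22/20 → 0 ('')
  [4] 20/0 → 2 ('bc')
  [5] 0/6 → 1 ('b')
  [6] 6/2 → 1 ('b')
  [7] 2/11 → 1 ('b')
  [8] 11/13 → 0 ('')
  [9] 13/21 → 2 ('ca')
  [10] 21/1 → 1 ('c')
  [11] 1/18 → 1 ('c')
  [12] 18/8 → 2 ('ce')
  [13] 8/5 → 0 ('')
  [14] 5/7 → 1 ('d')
  [15] 7/4 → 1 ('d')
  [16] 4/15 → 1 ('d')
  [17] 15/23 → 0 ('')
  [18] 23/16 → 1 ('e')
  [19] 16/19 → 1 ('e')
  [20] 19/3 → 1 ('e')
  [21] 3/9 → 1 ('e')
  [22] 9/10 → 0 ('')
  [23] 10/12 → 1 ('f')

n(n+1)/2 = 24·25/2 = 300
Σ LCP = 0 + 1 + 1 + 0 + 2 + 1 + 1 + 1 + 0 + 2 + 1 + 1 + 2 + 0 + 1 + 1 + 1 + 0 + 1 + 1 + 1 + 1 + 0 + 1 = 21
distinct = 300 − 21 = 279

279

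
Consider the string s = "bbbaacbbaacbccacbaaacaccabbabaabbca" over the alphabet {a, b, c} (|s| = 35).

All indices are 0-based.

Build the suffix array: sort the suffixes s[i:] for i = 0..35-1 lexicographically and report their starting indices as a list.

[34, 17, 29, 18, 3, 8, 27, 24, 30, 19, 14, 4, 9, 21, 16, 28, 2, 7, 26, 1, 6, 25, 0, 31, 32, 11, 33, 23, 13, 20, 15, 5, 10, 22, 12]

rank→(start, suffix):
  0 → (34, 'a')
  1 → (17, 'aaacaccabbabaabbca')
  2 → (29, 'aabbca')
  3 → (18, 'aacaccabbabaabbca')
  4 → (3, 'aacbbaacbccacbaaacaccabbabaabbca')
  5 → (8, 'aacbccacbaaacaccabbabaabbca')
  6 → (27, 'abaabbca')
  7 → (24, 'abbabaabbca')
  8 → (30, 'abbca')
  9 → (19, 'acaccabbabaabbca')
  10 → (14, 'acbaaacaccabbabaabbca')
  11 → (4, 'acbbaacbccacbaaacaccabbabaabbca')
  12 → (9, 'acbccacbaaacaccabbabaabbca')
  13 → (21, 'accabbabaabbca')
  14 → (16, 'baaacaccabbabaabbca')
  15 → (28, 'baabbca')
  16 → (2, 'baacbbaacbccacbaaacaccabbabaabbca')
  17 → (7, 'baacbccacbaaacaccabbabaabbca')
  18 → (26, 'babaabbca')
  19 → (1, 'bbaacbbaacbccacbaaacaccabbabaabbca')
  20 → (6, 'bbaacbccacbaaacaccabbabaabbca')
  21 → (25, 'bbabaabbca')
  22 → (0, 'bbbaacbbaacbccacbaaacaccabbabaabbca')
  23 → (31, 'bbca')
  24 → (32, 'bca')
  25 → (11, 'bccacbaaacaccabbabaabbca')
  26 → (33, 'ca')
  27 → (23, 'cabbabaabbca')
  28 → (13, 'cacbaaacaccabbabaabbca')
  29 → (20, 'caccabbabaabbca')
  30 → (15, 'cbaaacaccabbabaabbca')
  31 → (5, 'cbbaacbccacbaaacaccabbabaabbca')
  32 → (10, 'cbccacbaaacaccabbabaabbca')
  33 → (22, 'ccabbabaabbca')
  34 → (12, 'ccacbaaacaccabbabaabbca')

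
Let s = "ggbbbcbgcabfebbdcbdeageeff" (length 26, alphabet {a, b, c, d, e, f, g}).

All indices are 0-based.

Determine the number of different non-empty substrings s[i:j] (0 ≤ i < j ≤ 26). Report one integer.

328

sorted suffixes:
  #0 SA[0]=9  'abfebbdcbdeageeff'
  #1 SA[1]=20  'ageeff'
  #2 SA[2]=2  'bbbcbgcabfebbdcbdeageeff'
  #3 SA[3]=3  'bbcbgcabfebbdcbdeageeff'
  #4 SA[4]=13  'bbdcbdeageeff'
  #5 SA[5]=4  'bcbgcabfebbdcbdeageeff'
  #6 SA[6]=14  'bdcbdeageeff'
  #7 SA[7]=17  'bdeageeff'
  #8 SA[8]=10  'bfebbdcbdeageeff'
  #9 SA[9]=6  'bgcabfebbdcbdeageeff'
  #10 SA[10]=8  'cabfebbdcbdeageeff'
  #11 SA[11]=16  'cbdeageeff'
  #12 SA[12]=5  'cbgcabfebbdcbdeageeff'
  #13 SA[13]=15  'dcbdeageeff'
  #14 SA[14]=18  'deageeff'
  #15 SA[15]=19  'eageeff'
  #16 SA[16]=12  'ebbdcbdeageeff'
  #17 SA[17]=22  'eeff'
  #18 SA[18]=23  'eff'
  #19 SA[19]=25  'f'
  #20 SA[20]=11  'febbdcbdeageeff'
  #21 SA[21]=24  'ff'
  #22 SA[22]=1  'gbbbcbgcabfebbdcbdeageeff'
  #23 SA[23]=7  'gcabfebbdcbdeageeff'
  #24 SA[24]=21  'geeff'
  #25 SA[25]=0  'ggbbbcbgcabfebbdcbdeageeff'

SA = [9, 20, 2, 3, 13, 4, 14, 17, 10, 6, 8, 16, 5, 15, 18, 19, 12, 22, 23, 25, 11, 24, 1, 7, 21, 0]
i: (SA[i-1],SA[i]) lcp shared
  1: (9,20) 1 'a'
  2: (20,2) 0 ''
  3: (2,3) 2 'bb'
  4: (3,13) 2 'bb'
  5: (13,4) 1 'b'
  6: (4,14) 1 'b'
  7: (14,17) 2 'bd'
  8: (17,10) 1 'b'
  9: (10,6) 1 'b'
  10: (6,8) 0 ''
  11: (8,16) 1 'c'
  12: (16,5) 2 'cb'
  13: (5,15) 0 ''
  14: (15,18) 1 'd'
  15: (18,19) 0 ''
  16: (19,12) 1 'e'
  17: (12,22) 1 'e'
  18: (22,23) 1 'e'
  19: (23,25) 0 ''
  20: (25,11) 1 'f'
  21: (11,24) 1 'f'
  22: (24,1) 0 ''
  23: (1,7) 1 'g'
  24: (7,21) 1 'g'
  25: (21,0) 1 'g'

n(n+1)/2 = 26·27/2 = 351
Σ LCP = 0 + 1 + 0 + 2 + 2 + 1 + 1 + 2 + 1 + 1 + 0 + 1 + 2 + 0 + 1 + 0 + 1 + 1 + 1 + 0 + 1 + 1 + 0 + 1 + 1 + 1 = 23
distinct = 351 − 23 = 328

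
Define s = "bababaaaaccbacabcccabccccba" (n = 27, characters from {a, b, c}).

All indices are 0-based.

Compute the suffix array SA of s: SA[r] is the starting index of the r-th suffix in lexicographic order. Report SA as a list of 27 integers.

sorted suffixes:
  #0 SA[0]=26  'a'
  #1 SA[1]=5  'aaaaccbacabcccabccccba'
  #2 SA[2]=6  'aaaccbacabcccabccccba'
  #3 SA[3]=7  'aaccbacabcccabccccba'
  #4 SA[4]=3  'abaaaaccbacabcccabccccba'
  #5 SA[5]=1  'ababaaaaccbacabcccabccccba'
  #6 SA[6]=14  'abcccabccccba'
  #7 SA[7]=19  'abccccba'
  #8 SA[8]=12  'acabcccabccccba'
  #9 SA[9]=8  'accbacabcccabccccba'
  #10 SA[10]=25  'ba'
  #11 SA[11]=4  'baaaaccbacabcccabccccba'
  #12 SA[12]=2  'babaaaaccbacabcccabccccba'
  #13 SA[13]=0  'bababaaaaccbacabcccabccccba'
  #14 SA[14]=11  'bacabcccabccccba'
  #15 SA[15]=15  'bcccabccccba'
  #16 SA[16]=20  'bccccba'
  #17 SA[17]=13  'cabcccabccccba'
  #18 SA[18]=18  'cabccccba'
  #19 SA[19]=24  'cba'
  #20 SA[20]=10  'cbacabcccabccccba'
  #21 SA[21]=17  'ccabccccba'
  #22 SA[22]=23  'ccba'
  #23 SA[23]=9  'ccbacabcccabccccba'
  #24 SA[24]=16  'cccabccccba'
  #25 SA[25]=22  'cccba'
  #26 SA[26]=21  'ccccba'

[26, 5, 6, 7, 3, 1, 14, 19, 12, 8, 25, 4, 2, 0, 11, 15, 20, 13, 18, 24, 10, 17, 23, 9, 16, 22, 21]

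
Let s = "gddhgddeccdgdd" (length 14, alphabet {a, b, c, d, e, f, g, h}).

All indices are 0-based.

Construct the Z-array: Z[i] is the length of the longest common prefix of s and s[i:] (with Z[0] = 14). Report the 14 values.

Z[0]=14
i=1: outside box; Z[1]=0
i=2: outside box; Z[2]=0
i=3: outside box; Z[3]=0
i=4: outside box; Z[4]=3 scan→box=[4,7)
i=5: min(r-i=2, Z[1]=0)=0; Z[5]=0
i=6: min(r-i=1, Z[2]=0)=0; Z[6]=0
i=7: outside box; Z[7]=0
i=8: outside box; Z[8]=0
i=9: outside box; Z[9]=0
i=10: outside box; Z[10]=0
i=11: outside box; Z[11]=3 scan→box=[11,14)
i=12: min(r-i=2, Z[1]=0)=0; Z[12]=0
i=13: min(r-i=1, Z[2]=0)=0; Z[13]=0

[14, 0, 0, 0, 3, 0, 0, 0, 0, 0, 0, 3, 0, 0]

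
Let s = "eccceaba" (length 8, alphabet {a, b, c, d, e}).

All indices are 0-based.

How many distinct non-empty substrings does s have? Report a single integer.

31

rank→(start, suffix):
  0 → (7, 'a')
  1 → (5, 'aba')
  2 → (6, 'ba')
  3 → (1, 'ccceaba')
  4 → (2, 'cceaba')
  5 → (3, 'ceaba')
  6 → (4, 'eaba')
  7 → (0, 'eccceaba')

SA = [7, 5, 6, 1, 2, 3, 4, 0]
[i] adj suffixes → lcp
  [1] 7/5 → 1 ('a')
  [2] 5/6 → 0 ('')
  [3] 6/1 → 0 ('')
  [4] 1/2 → 2 ('cc')
  [5] 2/3 → 1 ('c')
  [6] 3/4 → 0 ('')
  [7] 4/0 → 1 ('e')

n(n+1)/2 = 8·9/2 = 36
Σ LCP = 0 + 1 + 0 + 0 + 2 + 1 + 0 + 1 = 5
distinct = 36 − 5 = 31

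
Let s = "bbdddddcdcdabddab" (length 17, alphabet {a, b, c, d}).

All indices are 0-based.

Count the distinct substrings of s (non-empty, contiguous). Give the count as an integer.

125

rank→(start, suffix):
  0 → (15, 'ab')
  1 → (11, 'abddab')
  2 → (16, 'b')
  3 → (0, 'bbdddddcdcdabddab')
  4 → (12, 'bddab')
  5 → (1, 'bdddddcdcdabddab')
  6 → (9, 'cdabddab')
  7 → (7, 'cdcdabddab')
  8 → (14, 'dab')
  9 → (10, 'dabddab')
  10 → (8, 'dcdabddab')
  11 → (6, 'dcdcdabddab')
  12 → (13, 'ddab')
  13 → (5, 'ddcdcdabddab')
  14 → (4, 'dddcdcdabddab')
  15 → (3, 'ddddcdcdabddab')
  16 → (2, 'dddddcdcdabddab')

SA = [15, 11, 16, 0, 12, 1, 9, 7, 14, 10, 8, 6, 13, 5, 4, 3, 2]
i: (SA[i-1],SA[i]) lcp shared
  1: (15,11) 2 'ab'
  2: (11,16) 0 ''
  3: (16,0) 1 'b'
  4: (0,12) 1 'b'
  5: (12,1) 3 'bdd'
  6: (1,9) 0 ''
  7: (9,7) 2 'cd'
  8: (7,14) 0 ''
  9: (14,10) 3 'dab'
  10: (10,8) 1 'd'
  11: (8,6) 3 'dcd'
  12: (6,13) 1 'd'
  13: (13,5) 2 'dd'
  14: (5,4) 2 'dd'
  15: (4,3) 3 'ddd'
  16: (3,2) 4 'dddd'

n(n+1)/2 = 17·18/2 = 153
Σ LCP = 0 + 2 + 0 + 1 + 1 + 3 + 0 + 2 + 0 + 3 + 1 + 3 + 1 + 2 + 2 + 3 + 4 = 28
distinct = 153 − 28 = 125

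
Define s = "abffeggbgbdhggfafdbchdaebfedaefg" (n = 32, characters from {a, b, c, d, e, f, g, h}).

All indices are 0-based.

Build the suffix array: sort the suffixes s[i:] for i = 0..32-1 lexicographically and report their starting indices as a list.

[0, 22, 28, 15, 18, 9, 24, 1, 7, 19, 21, 27, 17, 10, 23, 26, 29, 4, 14, 16, 25, 3, 2, 30, 31, 8, 6, 13, 5, 12, 20, 11]

rank→(start, suffix):
  0 → (0, 'abffeggbgbdhggfafdbchdaebfedaefg')
  1 → (22, 'aebfedaefg')
  2 → (28, 'aefg')
  3 → (15, 'afdbchdaebfedaefg')
  4 → (18, 'bchdaebfedaefg')
  5 → (9, 'bdhggfafdbchdaebfedaefg')
  6 → (24, 'bfedaefg')
  7 → (1, 'bffeggbgbdhggfafdbchdaebfedaefg')
  8 → (7, 'bgbdhggfafdbchdaebfedaefg')
  9 → (19, 'chdaebfedaefg')
  10 → (21, 'daebfedaefg')
  11 → (27, 'daefg')
  12 → (17, 'dbchdaebfedaefg')
  13 → (10, 'dhggfafdbchdaebfedaefg')
  14 → (23, 'ebfedaefg')
  15 → (26, 'edaefg')
  16 → (29, 'efg')
  17 → (4, 'eggbgbdhggfafdbchdaebfedaefg')
  18 → (14, 'fafdbchdaebfedaefg')
  19 → (16, 'fdbchdaebfedaefg')
  20 → (25, 'fedaefg')
  21 → (3, 'feggbgbdhggfafdbchdaebfedaefg')
  22 → (2, 'ffeggbgbdhggfafdbchdaebfedaefg')
  23 → (30, 'fg')
  24 → (31, 'g')
  25 → (8, 'gbdhggfafdbchdaebfedaefg')
  26 → (6, 'gbgbdhggfafdbchdaebfedaefg')
  27 → (13, 'gfafdbchdaebfedaefg')
  28 → (5, 'ggbgbdhggfafdbchdaebfedaefg')
  29 → (12, 'ggfafdbchdaebfedaefg')
  30 → (20, 'hdaebfedaefg')
  31 → (11, 'hggfafdbchdaebfedaefg')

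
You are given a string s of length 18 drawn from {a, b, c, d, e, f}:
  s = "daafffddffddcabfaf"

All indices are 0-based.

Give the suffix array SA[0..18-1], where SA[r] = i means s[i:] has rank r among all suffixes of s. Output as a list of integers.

rank | idx | suffix
   0 |   1 | aafffddffddcabfaf
   1 |  13 | abfaf
   2 |  16 | af
   3 |   2 | afffddffddcabfaf
   4 |  14 | bfaf
   5 |  12 | cabfaf
   6 |   0 | daafffddffddcabfaf
   7 |  11 | dcabfaf
   8 |  10 | ddcabfaf
   9 |   6 | ddffddcabfaf
  10 |   7 | dffddcabfaf
  11 |  17 | f
  12 |  15 | faf
  13 |   9 | fddcabfaf
  14 |   5 | fddffddcabfaf
  15 |   8 | ffddcabfaf
  16 |   4 | ffddffddcabfaf
  17 |   3 | fffddffddcabfaf

[1, 13, 16, 2, 14, 12, 0, 11, 10, 6, 7, 17, 15, 9, 5, 8, 4, 3]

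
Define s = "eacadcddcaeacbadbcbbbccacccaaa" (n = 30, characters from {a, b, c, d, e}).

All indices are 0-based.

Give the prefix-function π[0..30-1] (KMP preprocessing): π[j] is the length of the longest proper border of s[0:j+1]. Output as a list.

π[0] = 0
j=1 s[j]='a': π[1]=0 (border '')
j=2 s[j]='c': π[2]=0 (border '')
j=3 s[j]='a': π[3]=0 (border '')
j=4 s[j]='d': π[4]=0 (border '')
j=5 s[j]='c': π[5]=0 (border '')
j=6 s[j]='d': π[6]=0 (border '')
j=7 s[j]='d': π[7]=0 (border '')
j=8 s[j]='c': π[8]=0 (border '')
j=9 s[j]='a': π[9]=0 (border '')
j=10 s[j]='e': π[10]=1 (border 'e')
j=11 s[j]='a': π[11]=2 (border 'ea')
j=12 s[j]='c': π[12]=3 (border 'eac')
j=13 s[j]='b': k: 3→0; π[13]=0 (border '')
j=14 s[j]='a': π[14]=0 (border '')
j=15 s[j]='d': π[15]=0 (border '')
j=16 s[j]='b': π[16]=0 (border '')
j=17 s[j]='c': π[17]=0 (border '')
j=18 s[j]='b': π[18]=0 (border '')
j=19 s[j]='b': π[19]=0 (border '')
j=20 s[j]='b': π[20]=0 (border '')
j=21 s[j]='c': π[21]=0 (border '')
j=22 s[j]='c': π[22]=0 (border '')
j=23 s[j]='a': π[23]=0 (border '')
j=24 s[j]='c': π[24]=0 (border '')
j=25 s[j]='c': π[25]=0 (border '')
j=26 s[j]='c': π[26]=0 (border '')
j=27 s[j]='a': π[27]=0 (border '')
j=28 s[j]='a': π[28]=0 (border '')
j=29 s[j]='a': π[29]=0 (border '')

[0, 0, 0, 0, 0, 0, 0, 0, 0, 0, 1, 2, 3, 0, 0, 0, 0, 0, 0, 0, 0, 0, 0, 0, 0, 0, 0, 0, 0, 0]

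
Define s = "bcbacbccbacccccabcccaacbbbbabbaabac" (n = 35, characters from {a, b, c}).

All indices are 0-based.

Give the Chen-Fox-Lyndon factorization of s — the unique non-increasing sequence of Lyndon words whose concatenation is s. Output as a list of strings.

["bc", "b", "acbccbaccccc", "abccc", "aacbbbbabb", "aabac"]

emit factor 1: 'bc' (i=0, period=2)
emit factor 2: 'b' (i=2, period=1)
emit factor 3: 'acbccbaccccc' (i=3, period=12)
emit factor 4: 'abccc' (i=15, period=5)
emit factor 5: 'aacbbbbabb' (i=20, period=10)
emit factor 6: 'aabac' (i=30, period=5)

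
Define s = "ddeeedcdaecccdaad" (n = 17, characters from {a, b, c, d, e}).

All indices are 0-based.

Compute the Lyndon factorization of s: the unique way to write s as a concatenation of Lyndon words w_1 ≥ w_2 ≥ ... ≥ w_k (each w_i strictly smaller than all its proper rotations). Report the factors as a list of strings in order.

["ddeee", "d", "cd", "aecccd", "aad"]

emit factor 1: 'ddeee' (i=0, period=5)
emit factor 2: 'd' (i=5, period=1)
emit factor 3: 'cd' (i=6, period=2)
emit factor 4: 'aecccd' (i=8, period=6)
emit factor 5: 'aad' (i=14, period=3)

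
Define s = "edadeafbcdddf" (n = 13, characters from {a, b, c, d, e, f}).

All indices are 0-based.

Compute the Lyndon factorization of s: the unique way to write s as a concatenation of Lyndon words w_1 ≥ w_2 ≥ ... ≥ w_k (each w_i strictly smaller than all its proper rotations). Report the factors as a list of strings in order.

["e", "d", "adeafbcdddf"]

emit factor 1: 'e' (i=0, period=1)
emit factor 2: 'd' (i=1, period=1)
emit factor 3: 'adeafbcdddf' (i=2, period=11)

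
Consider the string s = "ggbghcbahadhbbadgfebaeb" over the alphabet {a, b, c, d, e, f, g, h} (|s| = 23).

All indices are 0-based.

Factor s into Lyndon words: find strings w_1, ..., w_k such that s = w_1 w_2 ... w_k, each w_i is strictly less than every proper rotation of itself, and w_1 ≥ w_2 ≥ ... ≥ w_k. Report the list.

emit factor 1: 'g' (i=0, period=1)
emit factor 2: 'g' (i=1, period=1)
emit factor 3: 'bghc' (i=2, period=4)
emit factor 4: 'b' (i=6, period=1)
emit factor 5: 'ah' (i=7, period=2)
emit factor 6: 'adhbb' (i=9, period=5)
emit factor 7: 'adgfebaeb' (i=14, period=9)

["g", "g", "bghc", "b", "ah", "adhbb", "adgfebaeb"]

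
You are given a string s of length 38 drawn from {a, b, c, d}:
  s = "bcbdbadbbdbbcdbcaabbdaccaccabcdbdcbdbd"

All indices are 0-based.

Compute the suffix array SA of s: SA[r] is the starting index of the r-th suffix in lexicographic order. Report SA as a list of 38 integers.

[16, 17, 27, 24, 21, 5, 4, 10, 18, 7, 14, 0, 11, 28, 36, 19, 2, 8, 34, 31, 15, 26, 23, 1, 33, 25, 22, 12, 29, 37, 20, 3, 9, 6, 13, 35, 30, 32]

sorted suffixes:
  #0 SA[0]=16  'aabbdaccaccabcdbdcbdbd'
  #1 SA[1]=17  'abbdaccaccabcdbdcbdbd'
  #2 SA[2]=27  'abcdbdcbdbd'
  #3 SA[3]=24  'accabcdbdcbdbd'
  #4 SA[4]=21  'accaccabcdbdcbdbd'
  #5 SA[5]=5  'adbbdbbcdbcaabbdaccaccabcdbdcbdbd'
  #6 SA[6]=4  'badbbdbbcdbcaabbdaccaccabcdbdcbdbd'
  #7 SA[7]=10  'bbcdbcaabbdaccaccabcdbdcbdbd'
  #8 SA[8]=18  'bbdaccaccabcdbdcbdbd'
  #9 SA[9]=7  'bbdbbcdbcaabbdaccaccabcdbdcbdbd'
  #10 SA[10]=14  'bcaabbdaccaccabcdbdcbdbd'
  #11 SA[11]=0  'bcbdbadbbdbbcdbcaabbdaccaccabcdbdcbdbd'
  #12 SA[12]=11  'bcdbcaabbdaccaccabcdbdcbdbd'
  #13 SA[13]=28  'bcdbdcbdbd'
  #14 SA[14]=36  'bd'
  #15 SA[15]=19  'bdaccaccabcdbdcbdbd'
  #16 SA[16]=2  'bdbadbbdbbcdbcaabbdaccaccabcdbdcbdbd'
  #17 SA[17]=8  'bdbbcdbcaabbdaccaccabcdbdcbdbd'
  #18 SA[18]=34  'bdbd'
  #19 SA[19]=31  'bdcbdbd'
  #20 SA[20]=15  'caabbdaccaccabcdbdcbdbd'
  #21 SA[21]=26  'cabcdbdcbdbd'
  #22 SA[22]=23  'caccabcdbdcbdbd'
  #23 SA[23]=1  'cbdbadbbdbbcdbcaabbdaccaccabcdbdcbdbd'
  #24 SA[24]=33  'cbdbd'
  #25 SA[25]=25  'ccabcdbdcbdbd'
  #26 SA[26]=22  'ccaccabcdbdcbdbd'
  #27 SA[27]=12  'cdbcaabbdaccaccabcdbdcbdbd'
  #28 SA[28]=29  'cdbdcbdbd'
  #29 SA[29]=37  'd'
  #30 SA[30]=20  'daccaccabcdbdcbdbd'
  #31 SA[31]=3  'dbadbbdbbcdbcaabbdaccaccabcdbdcbdbd'
  #32 SA[32]=9  'dbbcdbcaabbdaccaccabcdbdcbdbd'
  #33 SA[33]=6  'dbbdbbcdbcaabbdaccaccabcdbdcbdbd'
  #34 SA[34]=13  'dbcaabbdaccaccabcdbdcbdbd'
  #35 SA[35]=35  'dbd'
  #36 SA[36]=30  'dbdcbdbd'
  #37 SA[37]=32  'dcbdbd'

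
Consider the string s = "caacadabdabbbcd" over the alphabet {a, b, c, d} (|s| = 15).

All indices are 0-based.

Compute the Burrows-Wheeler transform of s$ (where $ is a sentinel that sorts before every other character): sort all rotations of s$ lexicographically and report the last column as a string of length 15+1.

dcddacabba$abcba

rank  rotation          last
    0  $caacadabdabbbcd  d
    1  aacadabdabbbcd$c  c
    2  abbbcd$caacadabd  d
    3  abdabbbcd$caacad  d
    4  acadabdabbbcd$ca  a
    5  adabdabbbcd$caac  c
    6  bbbcd$caacadabda  a
    7  bbcd$caacadabdab  b
    8  bcd$caacadabdabb  b
    9  bdabbbcd$caacada  a
   10  caacadabdabbbcd$  $
   11  cadabdabbbcd$caa  a
   12  cd$caacadabdabbb  b
   13  d$caacadabdabbbc  c
   14  dabbbcd$caacadab  b
   15  dabdabbbcd$caaca  a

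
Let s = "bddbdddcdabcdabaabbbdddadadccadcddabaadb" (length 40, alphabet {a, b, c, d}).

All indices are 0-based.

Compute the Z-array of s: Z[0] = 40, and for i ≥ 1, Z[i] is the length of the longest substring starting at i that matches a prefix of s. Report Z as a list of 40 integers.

[40, 0, 0, 3, 0, 0, 0, 0, 0, 0, 1, 0, 0, 0, 1, 0, 0, 1, 1, 3, 0, 0, 0, 0, 0, 0, 0, 0, 0, 0, 0, 0, 0, 0, 0, 1, 0, 0, 0, 1]

Z[0]=40
i=1: i≥r, start 0; Z[1]=0
i=2: i≥r, start 0; Z[2]=0
i=3: i≥r, start 0; Z[3]=3 scan→box=[3,6)
i=4: min(r-i=2, Z[1]=0)=0; Z[4]=0
i=5: min(r-i=1, Z[2]=0)=0; Z[5]=0
i=6: i≥r, start 0; Z[6]=0
i=7: i≥r, start 0; Z[7]=0
i=8: i≥r, start 0; Z[8]=0
i=9: i≥r, start 0; Z[9]=0
i=10: i≥r, start 0; Z[10]=1 scan→box=[10,11)
i=11: i≥r, start 0; Z[11]=0
i=12: i≥r, start 0; Z[12]=0
i=13: i≥r, start 0; Z[13]=0
i=14: i≥r, start 0; Z[14]=1 scan→box=[14,15)
i=15: i≥r, start 0; Z[15]=0
i=16: i≥r, start 0; Z[16]=0
i=17: i≥r, start 0; Z[17]=1 scan→box=[17,18)
i=18: i≥r, start 0; Z[18]=1 scan→box=[18,19)
i=19: i≥r, start 0; Z[19]=3 scan→box=[19,22)
i=20: min(r-i=2, Z[1]=0)=0; Z[20]=0
i=21: min(r-i=1, Z[2]=0)=0; Z[21]=0
i=22: i≥r, start 0; Z[22]=0
i=23: i≥r, start 0; Z[23]=0
i=24: i≥r, start 0; Z[24]=0
i=25: i≥r, start 0; Z[25]=0
i=26: i≥r, start 0; Z[26]=0
i=27: i≥r, start 0; Z[27]=0
i=28: i≥r, start 0; Z[28]=0
i=29: i≥r, start 0; Z[29]=0
i=30: i≥r, start 0; Z[30]=0
i=31: i≥r, start 0; Z[31]=0
i=32: i≥r, start 0; Z[32]=0
i=33: i≥r, start 0; Z[33]=0
i=34: i≥r, start 0; Z[34]=0
i=35: i≥r, start 0; Z[35]=1 scan→box=[35,36)
i=36: i≥r, start 0; Z[36]=0
i=37: i≥r, start 0; Z[37]=0
i=38: i≥r, start 0; Z[38]=0
i=39: i≥r, start 0; Z[39]=1 scan→box=[39,40)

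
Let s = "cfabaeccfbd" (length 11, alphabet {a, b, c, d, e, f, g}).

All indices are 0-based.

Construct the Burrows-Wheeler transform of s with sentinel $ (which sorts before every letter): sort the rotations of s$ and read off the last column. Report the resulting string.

dfbafe$cbacc

rank  rotation      last
    0  $cfabaeccfbd  d
    1  abaeccfbd$cf  f
    2  aeccfbd$cfab  b
    3  baeccfbd$cfa  a
    4  bd$cfabaeccf  f
    5  ccfbd$cfabae  e
    6  cfabaeccfbd$  $
    7  cfbd$cfabaec  c
    8  d$cfabaeccfb  b
    9  eccfbd$cfaba  a
   10  fabaeccfbd$c  c
   11  fbd$cfabaecc  c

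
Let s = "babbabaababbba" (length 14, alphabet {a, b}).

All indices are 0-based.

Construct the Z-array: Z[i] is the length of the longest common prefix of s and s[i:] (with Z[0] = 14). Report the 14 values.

Z[0]=14
i=1: outside box; Z[1]=0
i=2: outside box; Z[2]=1 extend→box=[2,3)
i=3: outside box; Z[3]=3 extend→box=[3,6)
i=4: min(r-i=2, Z[1]=0)=0; Z[4]=0
i=5: min(r-i=1, Z[2]=1)=1; Z[5]=2 extend→box=[5,7)
i=6: min(r-i=1, Z[1]=0)=0; Z[6]=0
i=7: outside box; Z[7]=0
i=8: outside box; Z[8]=4 extend→box=[8,12)
i=9: min(r-i=3, Z[1]=0)=0; Z[9]=0
i=10: min(r-i=2, Z[2]=1)=1; Z[10]=1
i=11: min(r-i=1, Z[3]=3)=1; Z[11]=1
i=12: outside box; Z[12]=2 extend→box=[12,14)
i=13: min(r-i=1, Z[1]=0)=0; Z[13]=0

[14, 0, 1, 3, 0, 2, 0, 0, 4, 0, 1, 1, 2, 0]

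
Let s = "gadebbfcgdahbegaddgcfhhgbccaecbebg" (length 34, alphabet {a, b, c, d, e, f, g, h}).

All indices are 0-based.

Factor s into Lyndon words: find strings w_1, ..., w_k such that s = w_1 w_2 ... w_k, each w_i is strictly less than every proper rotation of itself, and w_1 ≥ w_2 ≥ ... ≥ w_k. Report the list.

["g", "adebbfcgdahbeg", "addgcfhhgbccaecbebg"]

emit factor 1: 'g' (i=0, period=1)
emit factor 2: 'adebbfcgdahbeg' (i=1, period=14)
emit factor 3: 'addgcfhhgbccaecbebg' (i=15, period=19)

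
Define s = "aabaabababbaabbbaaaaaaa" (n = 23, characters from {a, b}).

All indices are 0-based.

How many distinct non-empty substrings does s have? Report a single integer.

214

sorted suffixes:
  #0 SA[0]=22  'a'
  #1 SA[1]=21  'aa'
  #2 SA[2]=20  'aaa'
  #3 SA[3]=19  'aaaa'
  #4 SA[4]=18  'aaaaa'
  #5 SA[5]=17  'aaaaaa'
  #6 SA[6]=16  'aaaaaaa'
  #7 SA[7]=0  'aabaabababbaabbbaaaaaaa'
  #8 SA[8]=3  'aabababbaabbbaaaaaaa'
  #9 SA[9]=11  'aabbbaaaaaaa'
  #10 SA[10]=1  'abaabababbaabbbaaaaaaa'
  #11 SA[11]=4  'abababbaabbbaaaaaaa'
  #12 SA[12]=6  'ababbaabbbaaaaaaa'
  #13 SA[13]=8  'abbaabbbaaaaaaa'
  #14 SA[14]=12  'abbbaaaaaaa'
  #15 SA[15]=15  'baaaaaaa'
  #16 SA[16]=2  'baabababbaabbbaaaaaaa'
  #17 SA[17]=10  'baabbbaaaaaaa'
  #18 SA[18]=5  'bababbaabbbaaaaaaa'
  #19 SA[19]=7  'babbaabbbaaaaaaa'
  #20 SA[20]=14  'bbaaaaaaa'
  #21 SA[21]=9  'bbaabbbaaaaaaa'
  #22 SA[22]=13  'bbbaaaaaaa'

SA = [22, 21, 20, 19, 18, 17, 16, 0, 3, 11, 1, 4, 6, 8, 12, 15, 2, 10, 5, 7, 14, 9, 13]
i: (SA[i-1],SA[i]) lcp shared
  1: (22,21) 1 'a'
  2: (21,20) 2 'aa'
  3: (20,19) 3 'aaa'
  4: (19,18) 4 'aaaa'
  5: (18,17) 5 'aaaaa'
  6: (17,16) 6 'aaaaaa'
  7: (16,0) 2 'aa'
  8: (0,3) 4 'aaba'
  9: (3,11) 3 'aab'
  10: (11,1) 1 'a'
  11: (1,4) 3 'aba'
  12: (4,6) 4 'abab'
  13: (6,8) 2 'ab'
  14: (8,12) 3 'abb'
  15: (12,15) 0 ''
  16: (15,2) 3 'baa'
  17: (2,10) 4 'baab'
  18: (10,5) 2 'ba'
  19: (5,7) 3 'bab'
  20: (7,14) 1 'b'
  21: (14,9) 4 'bbaa'
  22: (9,13) 2 'bb'

n(n+1)/2 = 23·24/2 = 276
Σ LCP = 0 + 1 + 2 + 3 + 4 + 5 + 6 + 2 + 4 + 3 + 1 + 3 + 4 + 2 + 3 + 0 + 3 + 4 + 2 + 3 + 1 + 4 + 2 = 62
distinct = 276 − 62 = 214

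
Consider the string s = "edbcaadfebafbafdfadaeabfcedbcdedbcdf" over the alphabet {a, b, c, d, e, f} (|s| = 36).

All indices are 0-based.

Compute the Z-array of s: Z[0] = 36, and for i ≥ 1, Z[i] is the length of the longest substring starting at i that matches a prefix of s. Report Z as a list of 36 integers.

[36, 0, 0, 0, 0, 0, 0, 0, 1, 0, 0, 0, 0, 0, 0, 0, 0, 0, 0, 0, 1, 0, 0, 0, 0, 4, 0, 0, 0, 0, 4, 0, 0, 0, 0, 0]

Z[0]=36
i=1: i≥r, start 0; Z[1]=0
i=2: i≥r, start 0; Z[2]=0
i=3: i≥r, start 0; Z[3]=0
i=4: i≥r, start 0; Z[4]=0
i=5: i≥r, start 0; Z[5]=0
i=6: i≥r, start 0; Z[6]=0
i=7: i≥r, start 0; Z[7]=0
i=8: i≥r, start 0; Z[8]=1 grow→box=[8,9)
i=9: i≥r, start 0; Z[9]=0
i=10: i≥r, start 0; Z[10]=0
i=11: i≥r, start 0; Z[11]=0
i=12: i≥r, start 0; Z[12]=0
i=13: i≥r, start 0; Z[13]=0
i=14: i≥r, start 0; Z[14]=0
i=15: i≥r, start 0; Z[15]=0
i=16: i≥r, start 0; Z[16]=0
i=17: i≥r, start 0; Z[17]=0
i=18: i≥r, start 0; Z[18]=0
i=19: i≥r, start 0; Z[19]=0
i=20: i≥r, start 0; Z[20]=1 grow→box=[20,21)
i=21: i≥r, start 0; Z[21]=0
i=22: i≥r, start 0; Z[22]=0
i=23: i≥r, start 0; Z[23]=0
i=24: i≥r, start 0; Z[24]=0
i=25: i≥r, start 0; Z[25]=4 grow→box=[25,29)
i=26: min(r-i=3, Z[1]=0)=0; Z[26]=0
i=27: min(r-i=2, Z[2]=0)=0; Z[27]=0
i=28: min(r-i=1, Z[3]=0)=0; Z[28]=0
i=29: i≥r, start 0; Z[29]=0
i=30: i≥r, start 0; Z[30]=4 grow→box=[30,34)
i=31: min(r-i=3, Z[1]=0)=0; Z[31]=0
i=32: min(r-i=2, Z[2]=0)=0; Z[32]=0
i=33: min(r-i=1, Z[3]=0)=0; Z[33]=0
i=34: i≥r, start 0; Z[34]=0
i=35: i≥r, start 0; Z[35]=0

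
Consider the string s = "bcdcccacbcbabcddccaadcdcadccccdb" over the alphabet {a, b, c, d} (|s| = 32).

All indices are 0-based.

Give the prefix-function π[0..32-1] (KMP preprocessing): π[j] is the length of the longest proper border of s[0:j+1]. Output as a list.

π[0] = 0
j=1 s[j]='c': π[1]=0 (border '')
j=2 s[j]='d': π[2]=0 (border '')
j=3 s[j]='c': π[3]=0 (border '')
j=4 s[j]='c': π[4]=0 (border '')
j=5 s[j]='c': π[5]=0 (border '')
j=6 s[j]='a': π[6]=0 (border '')
j=7 s[j]='c': π[7]=0 (border '')
j=8 s[j]='b': π[8]=1 (border 'b')
j=9 s[j]='c': π[9]=2 (border 'bc')
j=10 s[j]='b': k: 2→0; π[10]=1 (border 'b')
j=11 s[j]='a': k: 1→0; π[11]=0 (border '')
j=12 s[j]='b': π[12]=1 (border 'b')
j=13 s[j]='c': π[13]=2 (border 'bc')
j=14 s[j]='d': π[14]=3 (border 'bcd')
j=15 s[j]='d': k: 3→0; π[15]=0 (border '')
j=16 s[j]='c': π[16]=0 (border '')
j=17 s[j]='c': π[17]=0 (border '')
j=18 s[j]='a': π[18]=0 (border '')
j=19 s[j]='a': π[19]=0 (border '')
j=20 s[j]='d': π[20]=0 (border '')
j=21 s[j]='c': π[21]=0 (border '')
j=22 s[j]='d': π[22]=0 (border '')
j=23 s[j]='c': π[23]=0 (border '')
j=24 s[j]='a': π[24]=0 (border '')
j=25 s[j]='d': π[25]=0 (border '')
j=26 s[j]='c': π[26]=0 (border '')
j=27 s[j]='c': π[27]=0 (border '')
j=28 s[j]='c': π[28]=0 (border '')
j=29 s[j]='c': π[29]=0 (border '')
j=30 s[j]='d': π[30]=0 (border '')
j=31 s[j]='b': π[31]=1 (border 'b')

[0, 0, 0, 0, 0, 0, 0, 0, 1, 2, 1, 0, 1, 2, 3, 0, 0, 0, 0, 0, 0, 0, 0, 0, 0, 0, 0, 0, 0, 0, 0, 1]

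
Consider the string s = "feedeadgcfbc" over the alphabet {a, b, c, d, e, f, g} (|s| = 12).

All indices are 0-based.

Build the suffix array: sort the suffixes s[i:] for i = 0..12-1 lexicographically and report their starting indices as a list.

[5, 10, 11, 8, 3, 6, 4, 2, 1, 9, 0, 7]

sorted suffixes:
  #0 SA[0]=5  'adgcfbc'
  #1 SA[1]=10  'bc'
  #2 SA[2]=11  'c'
  #3 SA[3]=8  'cfbc'
  #4 SA[4]=3  'deadgcfbc'
  #5 SA[5]=6  'dgcfbc'
  #6 SA[6]=4  'eadgcfbc'
  #7 SA[7]=2  'edeadgcfbc'
  #8 SA[8]=1  'eedeadgcfbc'
  #9 SA[9]=9  'fbc'
  #10 SA[10]=0  'feedeadgcfbc'
  #11 SA[11]=7  'gcfbc'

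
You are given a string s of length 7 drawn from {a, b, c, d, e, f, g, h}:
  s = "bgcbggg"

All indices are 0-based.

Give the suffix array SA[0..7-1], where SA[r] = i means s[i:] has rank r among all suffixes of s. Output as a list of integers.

[0, 3, 2, 6, 1, 5, 4]

sorted suffixes:
  #0 SA[0]=0  'bgcbggg'
  #1 SA[1]=3  'bggg'
  #2 SA[2]=2  'cbggg'
  #3 SA[3]=6  'g'
  #4 SA[4]=1  'gcbggg'
  #5 SA[5]=5  'gg'
  #6 SA[6]=4  'ggg'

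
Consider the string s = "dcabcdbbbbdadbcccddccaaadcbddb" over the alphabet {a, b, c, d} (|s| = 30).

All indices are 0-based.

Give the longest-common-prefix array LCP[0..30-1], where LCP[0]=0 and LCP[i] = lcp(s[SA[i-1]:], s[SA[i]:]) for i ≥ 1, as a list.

[0, 2, 1, 1, 2, 0, 1, 3, 2, 1, 2, 1, 2, 0, 2, 1, 1, 2, 2, 1, 2, 0, 1, 2, 2, 1, 2, 2, 1, 2]

rank→(start, suffix):
  0 → (21, 'aaadcbddb')
  1 → (22, 'aadcbddb')
  2 → (2, 'abcdbbbbdadbcccddccaaadcbddb')
  3 → (11, 'adbcccddccaaadcbddb')
  4 → (23, 'adcbddb')
  5 → (29, 'b')
  6 → (6, 'bbbbdadbcccddccaaadcbddb')
  7 → (7, 'bbbdadbcccddccaaadcbddb')
  8 → (8, 'bbdadbcccddccaaadcbddb')
  9 → (13, 'bcccddccaaadcbddb')
  10 → (3, 'bcdbbbbdadbcccddccaaadcbddb')
  11 → (9, 'bdadbcccddccaaadcbddb')
  12 → (26, 'bddb')
  13 → (20, 'caaadcbddb')
  14 → (1, 'cabcdbbbbdadbcccddccaaadcbddb')
  15 → (25, 'cbddb')
  16 → (19, 'ccaaadcbddb')
  17 → (14, 'cccddccaaadcbddb')
  18 → (15, 'ccddccaaadcbddb')
  19 → (4, 'cdbbbbdadbcccddccaaadcbddb')
  20 → (16, 'cddccaaadcbddb')
  21 → (10, 'dadbcccddccaaadcbddb')
  22 → (28, 'db')
  23 → (5, 'dbbbbdadbcccddccaaadcbddb')
  24 → (12, 'dbcccddccaaadcbddb')
  25 → (0, 'dcabcdbbbbdadbcccddccaaadcbddb')
  26 → (24, 'dcbddb')
  27 → (18, 'dccaaadcbddb')
  28 → (27, 'ddb')
  29 → (17, 'ddccaaadcbddb')

SA = [21, 22, 2, 11, 23, 29, 6, 7, 8, 13, 3, 9, 26, 20, 1, 25, 19, 14, 15, 4, 16, 10, 28, 5, 12, 0, 24, 18, 27, 17]
i: (SA[i-1],SA[i]) lcp shared
  1: (21,22) 2 'aa'
  2: (22,2) 1 'a'
  3: (2,11) 1 'a'
  4: (11,23) 2 'ad'
  5: (23,29) 0 ''
  6: (29,6) 1 'b'
  7: (6,7) 3 'bbb'
  8: (7,8) 2 'bb'
  9: (8,13) 1 'b'
  10: (13,3) 2 'bc'
  11: (3,9) 1 'b'
  12: (9,26) 2 'bd'
  13: (26,20) 0 ''
  14: (20,1) 2 'ca'
  15: (1,25) 1 'c'
  16: (25,19) 1 'c'
  17: (19,14) 2 'cc'
  18: (14,15) 2 'cc'
  19: (15,4) 1 'c'
  20: (4,16) 2 'cd'
  21: (16,10) 0 ''
  22: (10,28) 1 'd'
  23: (28,5) 2 'db'
  24: (5,12) 2 'db'
  25: (12,0) 1 'd'
  26: (0,24) 2 'dc'
  27: (24,18) 2 'dc'
  28: (18,27) 1 'd'
  29: (27,17) 2 'dd'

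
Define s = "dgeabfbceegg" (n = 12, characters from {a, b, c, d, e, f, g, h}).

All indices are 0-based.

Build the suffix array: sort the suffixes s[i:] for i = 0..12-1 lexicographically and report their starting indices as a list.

[3, 6, 4, 7, 0, 2, 8, 9, 5, 11, 1, 10]

sorted suffixes:
  #0 SA[0]=3  'abfbceegg'
  #1 SA[1]=6  'bceegg'
  #2 SA[2]=4  'bfbceegg'
  #3 SA[3]=7  'ceegg'
  #4 SA[4]=0  'dgeabfbceegg'
  #5 SA[5]=2  'eabfbceegg'
  #6 SA[6]=8  'eegg'
  #7 SA[7]=9  'egg'
  #8 SA[8]=5  'fbceegg'
  #9 SA[9]=11  'g'
  #10 SA[10]=1  'geabfbceegg'
  #11 SA[11]=10  'gg'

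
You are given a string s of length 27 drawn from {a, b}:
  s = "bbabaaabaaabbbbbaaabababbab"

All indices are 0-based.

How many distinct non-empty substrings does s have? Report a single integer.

rank | idx | suffix
   0 |   4 | aaabaaabbbbbaaabababbab
   1 |  16 | aaabababbab
   2 |   8 | aaabbbbbaaabababbab
   3 |   5 | aabaaabbbbbaaabababbab
   4 |  17 | aabababbab
   5 |   9 | aabbbbbaaabababbab
   6 |  25 | ab
   7 |   2 | abaaabaaabbbbbaaabababbab
   8 |   6 | abaaabbbbbaaabababbab
   9 |  18 | abababbab
  10 |  20 | ababbab
  11 |  22 | abbab
  12 |  10 | abbbbbaaabababbab
  13 |  26 | b
  14 |   3 | baaabaaabbbbbaaabababbab
  15 |  15 | baaabababbab
  16 |   7 | baaabbbbbaaabababbab
  17 |  24 | bab
  18 |   1 | babaaabaaabbbbbaaabababbab
  19 |  19 | bababbab
  20 |  21 | babbab
  21 |  14 | bbaaabababbab
  22 |  23 | bbab
  23 |   0 | bbabaaabaaabbbbbaaabababbab
  24 |  13 | bbbaaabababbab
  25 |  12 | bbbbaaabababbab
  26 |  11 | bbbbbaaabababbab

SA = [4, 16, 8, 5, 17, 9, 25, 2, 6, 18, 20, 22, 10, 26, 3, 15, 7, 24, 1, 19, 21, 14, 23, 0, 13, 12, 11]
i: (SA[i-1],SA[i]) lcp shared
  1: (4,16) 5 'aaaba'
  2: (16,8) 4 'aaab'
  3: (8,5) 2 'aa'
  4: (5,17) 4 'aaba'
  5: (17,9) 3 'aab'
  6: (9,25) 1 'a'
  7: (25,2) 2 'ab'
  8: (2,6) 6 'abaaab'
  9: (6,18) 3 'aba'
  10: (18,20) 4 'abab'
  11: (20,22) 2 'ab'
  12: (22,10) 3 'abb'
  13: (10,26) 0 ''
  14: (26,3) 1 'b'
  15: (3,15) 6 'baaaba'
  16: (15,7) 5 'baaab'
  17: (7,24) 2 'ba'
  18: (24,1) 3 'bab'
  19: (1,19) 4 'baba'
  20: (19,21) 3 'bab'
  21: (21,14) 1 'b'
  22: (14,23) 3 'bba'
  23: (23,0) 4 'bbab'
  24: (0,13) 2 'bb'
  25: (13,12) 3 'bbb'
  26: (12,11) 4 'bbbb'

n(n+1)/2 = 27·28/2 = 378
Σ LCP = 0 + 5 + 4 + 2 + 4 + 3 + 1 + 2 + 6 + 3 + 4 + 2 + 3 + 0 + 1 + 6 + 5 + 2 + 3 + 4 + 3 + 1 + 3 + 4 + 2 + 3 + 4 = 80
distinct = 378 − 80 = 298

298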